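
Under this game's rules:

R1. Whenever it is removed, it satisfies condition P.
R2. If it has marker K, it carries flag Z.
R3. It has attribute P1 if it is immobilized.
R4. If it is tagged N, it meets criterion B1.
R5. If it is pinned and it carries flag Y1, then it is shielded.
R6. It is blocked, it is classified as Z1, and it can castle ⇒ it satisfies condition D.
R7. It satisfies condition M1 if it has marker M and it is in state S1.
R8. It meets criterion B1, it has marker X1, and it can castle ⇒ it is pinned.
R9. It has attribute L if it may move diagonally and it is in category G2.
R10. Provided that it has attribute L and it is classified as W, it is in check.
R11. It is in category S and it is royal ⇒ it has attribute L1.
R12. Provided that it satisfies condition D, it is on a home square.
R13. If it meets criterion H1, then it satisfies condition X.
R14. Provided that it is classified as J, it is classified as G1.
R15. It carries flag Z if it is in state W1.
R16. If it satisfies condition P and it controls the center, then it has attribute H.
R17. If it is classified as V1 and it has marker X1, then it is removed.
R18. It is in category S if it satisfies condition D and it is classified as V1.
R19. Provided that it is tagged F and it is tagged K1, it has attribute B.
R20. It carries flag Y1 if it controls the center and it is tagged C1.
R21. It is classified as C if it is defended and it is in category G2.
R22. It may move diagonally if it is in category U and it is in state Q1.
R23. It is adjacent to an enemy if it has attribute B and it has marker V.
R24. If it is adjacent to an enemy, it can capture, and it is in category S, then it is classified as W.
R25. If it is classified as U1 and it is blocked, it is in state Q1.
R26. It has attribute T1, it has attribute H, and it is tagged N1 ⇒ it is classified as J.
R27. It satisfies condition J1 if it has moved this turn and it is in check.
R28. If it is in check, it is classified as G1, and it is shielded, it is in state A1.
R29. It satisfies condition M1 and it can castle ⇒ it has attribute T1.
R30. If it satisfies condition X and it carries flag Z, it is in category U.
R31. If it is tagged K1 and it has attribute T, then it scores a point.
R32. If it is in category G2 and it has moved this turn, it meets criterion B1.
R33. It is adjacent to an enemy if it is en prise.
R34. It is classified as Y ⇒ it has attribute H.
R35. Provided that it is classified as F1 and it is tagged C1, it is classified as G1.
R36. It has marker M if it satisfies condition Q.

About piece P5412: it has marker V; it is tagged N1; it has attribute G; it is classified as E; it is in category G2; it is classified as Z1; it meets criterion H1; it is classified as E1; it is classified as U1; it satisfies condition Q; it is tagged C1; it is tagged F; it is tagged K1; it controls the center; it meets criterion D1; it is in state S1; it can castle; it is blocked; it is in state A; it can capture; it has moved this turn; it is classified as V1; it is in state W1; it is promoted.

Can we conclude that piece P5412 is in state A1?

No

Forward chaining from the given facts derives: satisfies condition D, is on a home square, satisfies condition X, carries flag Z, is in category S, has attribute B, carries flag Y1, is adjacent to an enemy, is classified as W, is in state Q1, is in category U, meets criterion B1, has marker M, satisfies condition M1, may move diagonally, has attribute T1, has attribute L, is in check, satisfies condition J1.
The only rule concluding "it is in state A1" is R28, which needs "it is classified as G1"; that is never established.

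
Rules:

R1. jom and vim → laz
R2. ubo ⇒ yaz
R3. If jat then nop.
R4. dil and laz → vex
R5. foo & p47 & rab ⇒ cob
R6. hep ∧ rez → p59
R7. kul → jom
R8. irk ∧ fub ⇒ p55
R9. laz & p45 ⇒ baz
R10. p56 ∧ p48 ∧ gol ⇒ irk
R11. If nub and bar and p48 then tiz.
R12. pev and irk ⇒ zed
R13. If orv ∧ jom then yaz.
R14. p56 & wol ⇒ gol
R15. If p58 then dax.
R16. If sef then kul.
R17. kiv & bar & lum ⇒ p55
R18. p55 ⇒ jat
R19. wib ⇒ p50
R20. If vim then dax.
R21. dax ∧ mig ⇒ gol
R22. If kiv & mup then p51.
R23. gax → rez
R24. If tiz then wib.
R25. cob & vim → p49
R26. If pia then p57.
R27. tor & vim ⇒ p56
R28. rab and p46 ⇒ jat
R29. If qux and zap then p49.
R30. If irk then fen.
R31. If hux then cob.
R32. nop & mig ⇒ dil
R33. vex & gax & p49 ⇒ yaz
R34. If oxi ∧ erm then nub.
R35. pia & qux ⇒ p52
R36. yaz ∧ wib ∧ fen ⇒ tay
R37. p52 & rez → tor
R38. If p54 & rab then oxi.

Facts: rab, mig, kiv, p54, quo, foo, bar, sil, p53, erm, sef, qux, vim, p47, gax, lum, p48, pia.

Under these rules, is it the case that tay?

cob  (by R5: foo, p47, rab)
kul  (by R16: sef)
p55  (by R17: kiv, bar, lum)
jat  (by R18: p55)
dax  (by R20: vim)
gol  (by R21: dax, mig)
rez  (by R23: gax)
p49  (by R25: cob, vim)
p52  (by R35: pia, qux)
tor  (by R37: p52, rez)
oxi  (by R38: p54, rab)
nop  (by R3: jat)
jom  (by R7: kul)
p56  (by R27: tor, vim)
dil  (by R32: nop, mig)
nub  (by R34: oxi, erm)
laz  (by R1: jom, vim)
vex  (by R4: dil, laz)
irk  (by R10: p56, p48, gol)
tiz  (by R11: nub, bar, p48)
wib  (by R24: tiz)
fen  (by R30: irk)
yaz  (by R33: vex, gax, p49)
tay  (by R36: yaz, wib, fen)

Yes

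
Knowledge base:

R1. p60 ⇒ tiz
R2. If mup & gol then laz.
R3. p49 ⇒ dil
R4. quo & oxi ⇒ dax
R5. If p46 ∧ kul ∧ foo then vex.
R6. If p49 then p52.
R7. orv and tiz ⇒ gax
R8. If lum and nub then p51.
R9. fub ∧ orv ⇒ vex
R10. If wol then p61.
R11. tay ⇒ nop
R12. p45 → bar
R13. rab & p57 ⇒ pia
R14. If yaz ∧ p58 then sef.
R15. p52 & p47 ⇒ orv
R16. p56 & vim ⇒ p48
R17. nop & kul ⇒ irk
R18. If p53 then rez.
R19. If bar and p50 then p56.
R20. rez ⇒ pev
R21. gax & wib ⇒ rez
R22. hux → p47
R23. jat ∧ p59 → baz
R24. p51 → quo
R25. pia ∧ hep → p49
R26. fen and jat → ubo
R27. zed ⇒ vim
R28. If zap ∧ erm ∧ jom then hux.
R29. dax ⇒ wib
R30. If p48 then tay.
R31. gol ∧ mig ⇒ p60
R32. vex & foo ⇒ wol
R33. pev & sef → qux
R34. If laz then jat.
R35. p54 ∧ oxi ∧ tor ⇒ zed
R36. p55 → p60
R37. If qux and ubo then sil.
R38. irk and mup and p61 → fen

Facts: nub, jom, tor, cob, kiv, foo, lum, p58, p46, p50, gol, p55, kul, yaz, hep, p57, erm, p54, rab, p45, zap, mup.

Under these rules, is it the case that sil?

Forward chaining from the given facts derives: laz, vex, p51, bar, pia, sef, p56, quo, p49, hux, wol, jat, p60, tiz, dil, p52, p61, p47, orv, gax.
The only rule concluding sil is R37, which needs qux; that is never established.

No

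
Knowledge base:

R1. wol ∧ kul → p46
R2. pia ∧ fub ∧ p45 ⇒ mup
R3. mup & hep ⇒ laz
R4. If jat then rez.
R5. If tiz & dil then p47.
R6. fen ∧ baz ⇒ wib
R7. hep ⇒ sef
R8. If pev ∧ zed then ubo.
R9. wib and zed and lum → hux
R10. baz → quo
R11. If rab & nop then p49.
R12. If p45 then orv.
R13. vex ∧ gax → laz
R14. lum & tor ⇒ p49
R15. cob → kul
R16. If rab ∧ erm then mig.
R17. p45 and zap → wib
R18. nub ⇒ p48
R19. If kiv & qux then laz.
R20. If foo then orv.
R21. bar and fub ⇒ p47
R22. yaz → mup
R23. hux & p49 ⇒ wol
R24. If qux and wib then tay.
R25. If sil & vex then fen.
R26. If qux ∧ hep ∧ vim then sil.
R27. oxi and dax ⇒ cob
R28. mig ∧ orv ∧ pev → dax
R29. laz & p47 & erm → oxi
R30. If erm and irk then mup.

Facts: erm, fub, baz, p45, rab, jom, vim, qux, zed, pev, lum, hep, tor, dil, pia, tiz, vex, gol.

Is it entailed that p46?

Yes

mup  (by R2: pia, fub, p45)
laz  (by R3: mup, hep)
p47  (by R5: tiz, dil)
orv  (by R12: p45)
p49  (by R14: lum, tor)
mig  (by R16: rab, erm)
sil  (by R26: qux, hep, vim)
dax  (by R28: mig, orv, pev)
oxi  (by R29: laz, p47, erm)
fen  (by R25: sil, vex)
cob  (by R27: oxi, dax)
wib  (by R6: fen, baz)
hux  (by R9: wib, zed, lum)
kul  (by R15: cob)
wol  (by R23: hux, p49)
p46  (by R1: wol, kul)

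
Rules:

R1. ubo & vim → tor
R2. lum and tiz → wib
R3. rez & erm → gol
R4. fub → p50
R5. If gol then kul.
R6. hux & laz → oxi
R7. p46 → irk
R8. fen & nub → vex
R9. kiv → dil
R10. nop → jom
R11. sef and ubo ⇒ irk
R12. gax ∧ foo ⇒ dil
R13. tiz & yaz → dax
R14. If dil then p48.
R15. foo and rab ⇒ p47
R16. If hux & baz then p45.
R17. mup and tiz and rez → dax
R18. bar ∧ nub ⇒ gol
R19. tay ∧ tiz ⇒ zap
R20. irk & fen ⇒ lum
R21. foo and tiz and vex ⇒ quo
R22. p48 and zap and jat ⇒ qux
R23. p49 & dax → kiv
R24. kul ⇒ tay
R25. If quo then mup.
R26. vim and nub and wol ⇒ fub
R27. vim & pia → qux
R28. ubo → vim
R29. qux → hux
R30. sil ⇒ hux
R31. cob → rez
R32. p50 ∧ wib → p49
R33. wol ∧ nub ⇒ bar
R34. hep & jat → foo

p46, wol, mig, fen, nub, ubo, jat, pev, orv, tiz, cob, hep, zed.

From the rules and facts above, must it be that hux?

irk  (by R7: p46)
vex  (by R8: fen, nub)
lum  (by R20: irk, fen)
vim  (by R28: ubo)
rez  (by R31: cob)
bar  (by R33: wol, nub)
foo  (by R34: hep, jat)
wib  (by R2: lum, tiz)
gol  (by R18: bar, nub)
quo  (by R21: foo, tiz, vex)
mup  (by R25: quo)
fub  (by R26: vim, nub, wol)
p50  (by R4: fub)
kul  (by R5: gol)
dax  (by R17: mup, tiz, rez)
tay  (by R24: kul)
p49  (by R32: p50, wib)
zap  (by R19: tay, tiz)
kiv  (by R23: p49, dax)
dil  (by R9: kiv)
p48  (by R14: dil)
qux  (by R22: p48, zap, jat)
hux  (by R29: qux)

Yes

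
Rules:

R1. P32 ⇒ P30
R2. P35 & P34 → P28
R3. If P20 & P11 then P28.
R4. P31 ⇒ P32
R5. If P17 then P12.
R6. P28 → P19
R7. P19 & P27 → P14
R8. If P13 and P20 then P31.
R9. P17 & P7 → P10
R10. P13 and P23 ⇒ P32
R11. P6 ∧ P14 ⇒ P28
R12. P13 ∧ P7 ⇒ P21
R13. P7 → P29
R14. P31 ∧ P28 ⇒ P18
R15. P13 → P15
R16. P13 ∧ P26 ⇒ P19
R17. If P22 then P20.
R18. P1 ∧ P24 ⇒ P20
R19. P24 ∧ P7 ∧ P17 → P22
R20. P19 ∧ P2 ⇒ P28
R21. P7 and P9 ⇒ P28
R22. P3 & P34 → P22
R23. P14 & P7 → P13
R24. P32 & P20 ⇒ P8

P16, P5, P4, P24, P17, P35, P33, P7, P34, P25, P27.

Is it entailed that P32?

P28  (by R2: P35, P34)
P19  (by R6: P28)
P14  (by R7: P19, P27)
P22  (by R19: P24, P7, P17)
P13  (by R23: P14, P7)
P20  (by R17: P22)
P31  (by R8: P13, P20)
P32  (by R4: P31)

Yes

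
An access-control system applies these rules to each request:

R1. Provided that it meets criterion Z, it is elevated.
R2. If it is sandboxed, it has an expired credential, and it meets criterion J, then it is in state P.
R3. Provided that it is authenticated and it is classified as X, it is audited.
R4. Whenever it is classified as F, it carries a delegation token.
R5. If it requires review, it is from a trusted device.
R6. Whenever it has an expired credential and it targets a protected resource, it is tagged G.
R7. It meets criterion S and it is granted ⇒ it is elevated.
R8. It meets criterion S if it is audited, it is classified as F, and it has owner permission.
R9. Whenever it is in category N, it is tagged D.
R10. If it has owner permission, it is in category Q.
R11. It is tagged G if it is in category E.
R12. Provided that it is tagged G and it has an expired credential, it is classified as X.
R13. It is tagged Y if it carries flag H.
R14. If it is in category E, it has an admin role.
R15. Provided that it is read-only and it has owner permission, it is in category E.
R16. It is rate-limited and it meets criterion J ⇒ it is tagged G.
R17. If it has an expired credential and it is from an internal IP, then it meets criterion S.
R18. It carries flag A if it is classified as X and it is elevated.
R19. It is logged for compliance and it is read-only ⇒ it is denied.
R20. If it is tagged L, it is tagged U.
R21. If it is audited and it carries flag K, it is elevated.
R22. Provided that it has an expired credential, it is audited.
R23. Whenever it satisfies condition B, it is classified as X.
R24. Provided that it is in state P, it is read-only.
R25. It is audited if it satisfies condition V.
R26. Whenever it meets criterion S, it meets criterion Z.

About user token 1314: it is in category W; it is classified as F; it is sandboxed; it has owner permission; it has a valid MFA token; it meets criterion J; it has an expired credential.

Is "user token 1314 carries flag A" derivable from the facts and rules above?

By R2 (it is sandboxed, it has an expired credential, it meets criterion J): it is in state P.
By R22 (it has an expired credential): it is audited.
By R24 (it is in state P): it is read-only.
By R8 (it is audited, it is classified as F, it has owner permission): it meets criterion S.
By R15 (it is read-only, it has owner permission): it is in category E.
By R26 (it meets criterion S): it meets criterion Z.
By R1 (it meets criterion Z): it is elevated.
By R11 (it is in category E): it is tagged G.
By R12 (it is tagged G, it has an expired credential): it is classified as X.
By R18 (it is classified as X, it is elevated): it carries flag A.

Yes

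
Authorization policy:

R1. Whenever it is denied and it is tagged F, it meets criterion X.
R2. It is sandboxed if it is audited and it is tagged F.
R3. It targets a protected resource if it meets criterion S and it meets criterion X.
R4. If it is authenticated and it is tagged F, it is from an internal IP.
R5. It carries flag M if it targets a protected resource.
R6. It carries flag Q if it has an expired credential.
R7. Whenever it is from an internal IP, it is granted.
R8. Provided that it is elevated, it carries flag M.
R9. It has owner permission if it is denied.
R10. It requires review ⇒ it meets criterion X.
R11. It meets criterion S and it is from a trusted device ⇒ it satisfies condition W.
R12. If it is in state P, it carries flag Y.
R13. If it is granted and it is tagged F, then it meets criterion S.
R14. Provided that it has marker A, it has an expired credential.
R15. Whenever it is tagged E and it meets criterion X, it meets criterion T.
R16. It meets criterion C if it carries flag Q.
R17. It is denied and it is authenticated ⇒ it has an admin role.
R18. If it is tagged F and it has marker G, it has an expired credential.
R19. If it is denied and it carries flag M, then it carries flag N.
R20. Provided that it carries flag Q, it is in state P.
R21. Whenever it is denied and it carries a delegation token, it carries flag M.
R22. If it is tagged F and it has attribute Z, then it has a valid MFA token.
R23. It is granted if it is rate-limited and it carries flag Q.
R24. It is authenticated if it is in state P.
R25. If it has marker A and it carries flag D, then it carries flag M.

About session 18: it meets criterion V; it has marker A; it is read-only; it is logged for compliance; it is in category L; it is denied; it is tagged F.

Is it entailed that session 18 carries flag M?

By R1 (it is denied, it is tagged F): it meets criterion X.
By R14 (it has marker A): it has an expired credential.
By R6 (it has an expired credential): it carries flag Q.
By R20 (it carries flag Q): it is in state P.
By R24 (it is in state P): it is authenticated.
By R4 (it is authenticated, it is tagged F): it is from an internal IP.
By R7 (it is from an internal IP): it is granted.
By R13 (it is granted, it is tagged F): it meets criterion S.
By R3 (it meets criterion S, it meets criterion X): it targets a protected resource.
By R5 (it targets a protected resource): it carries flag M.

Yes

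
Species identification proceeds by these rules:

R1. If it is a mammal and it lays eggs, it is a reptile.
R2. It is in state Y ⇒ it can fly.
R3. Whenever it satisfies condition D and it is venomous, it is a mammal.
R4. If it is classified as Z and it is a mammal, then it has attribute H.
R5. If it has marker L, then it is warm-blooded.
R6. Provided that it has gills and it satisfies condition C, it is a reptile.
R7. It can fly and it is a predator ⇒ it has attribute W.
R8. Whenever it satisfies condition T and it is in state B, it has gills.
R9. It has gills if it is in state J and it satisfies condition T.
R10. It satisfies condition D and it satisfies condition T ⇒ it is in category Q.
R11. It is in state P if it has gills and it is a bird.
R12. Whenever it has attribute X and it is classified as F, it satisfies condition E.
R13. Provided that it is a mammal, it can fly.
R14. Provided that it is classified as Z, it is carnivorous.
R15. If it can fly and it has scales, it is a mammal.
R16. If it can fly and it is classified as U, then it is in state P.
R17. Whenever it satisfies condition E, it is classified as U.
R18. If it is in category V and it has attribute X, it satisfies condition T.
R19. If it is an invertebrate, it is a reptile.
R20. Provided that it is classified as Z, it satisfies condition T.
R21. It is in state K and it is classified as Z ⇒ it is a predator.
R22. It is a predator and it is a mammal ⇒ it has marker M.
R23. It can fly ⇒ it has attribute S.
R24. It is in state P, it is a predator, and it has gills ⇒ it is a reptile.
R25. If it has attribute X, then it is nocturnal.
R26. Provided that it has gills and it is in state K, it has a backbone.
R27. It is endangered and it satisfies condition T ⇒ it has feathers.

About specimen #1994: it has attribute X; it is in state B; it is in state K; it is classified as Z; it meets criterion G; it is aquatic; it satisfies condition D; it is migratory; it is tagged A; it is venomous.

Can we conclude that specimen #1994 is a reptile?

No

Forward chaining from the given facts derives: is a mammal, has attribute H, can fly, is carnivorous, satisfies condition T, is a predator, has marker M, has attribute S, is nocturnal, has attribute W, has gills, is in category Q, has a backbone.
Rules concluding "it is a reptile": R1 needs "it lays eggs"; R6 needs "it satisfies condition C"; R19 needs "it is an invertebrate"; R24 needs "it is in state P" — none of these are established.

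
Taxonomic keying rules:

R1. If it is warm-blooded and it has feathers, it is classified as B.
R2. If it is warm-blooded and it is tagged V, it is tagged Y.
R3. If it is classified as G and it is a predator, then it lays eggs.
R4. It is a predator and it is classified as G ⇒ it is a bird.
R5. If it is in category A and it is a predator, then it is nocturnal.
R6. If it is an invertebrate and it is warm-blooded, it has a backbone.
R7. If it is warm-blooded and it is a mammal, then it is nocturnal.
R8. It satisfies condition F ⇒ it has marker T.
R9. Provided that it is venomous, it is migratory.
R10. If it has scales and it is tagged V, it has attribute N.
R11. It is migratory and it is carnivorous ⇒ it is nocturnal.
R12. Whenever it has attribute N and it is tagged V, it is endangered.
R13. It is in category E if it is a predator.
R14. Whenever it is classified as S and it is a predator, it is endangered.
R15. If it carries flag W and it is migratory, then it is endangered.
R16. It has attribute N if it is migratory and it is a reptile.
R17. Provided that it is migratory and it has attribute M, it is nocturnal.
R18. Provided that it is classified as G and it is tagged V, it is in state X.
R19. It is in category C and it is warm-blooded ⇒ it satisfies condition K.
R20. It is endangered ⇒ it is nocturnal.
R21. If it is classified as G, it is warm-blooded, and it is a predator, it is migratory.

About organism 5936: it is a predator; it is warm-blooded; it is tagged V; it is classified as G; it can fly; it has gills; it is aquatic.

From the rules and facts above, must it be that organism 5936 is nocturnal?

No

Forward chaining from the given facts derives: is tagged Y, lays eggs, is a bird, is in category E, is in state X, is migratory.
Rules concluding "it is nocturnal": R5 needs "it is in category A"; R7 needs "it is a mammal"; R11 needs "it is carnivorous"; R17 needs "it has attribute M"; R20 needs "it is endangered" — none of these are established.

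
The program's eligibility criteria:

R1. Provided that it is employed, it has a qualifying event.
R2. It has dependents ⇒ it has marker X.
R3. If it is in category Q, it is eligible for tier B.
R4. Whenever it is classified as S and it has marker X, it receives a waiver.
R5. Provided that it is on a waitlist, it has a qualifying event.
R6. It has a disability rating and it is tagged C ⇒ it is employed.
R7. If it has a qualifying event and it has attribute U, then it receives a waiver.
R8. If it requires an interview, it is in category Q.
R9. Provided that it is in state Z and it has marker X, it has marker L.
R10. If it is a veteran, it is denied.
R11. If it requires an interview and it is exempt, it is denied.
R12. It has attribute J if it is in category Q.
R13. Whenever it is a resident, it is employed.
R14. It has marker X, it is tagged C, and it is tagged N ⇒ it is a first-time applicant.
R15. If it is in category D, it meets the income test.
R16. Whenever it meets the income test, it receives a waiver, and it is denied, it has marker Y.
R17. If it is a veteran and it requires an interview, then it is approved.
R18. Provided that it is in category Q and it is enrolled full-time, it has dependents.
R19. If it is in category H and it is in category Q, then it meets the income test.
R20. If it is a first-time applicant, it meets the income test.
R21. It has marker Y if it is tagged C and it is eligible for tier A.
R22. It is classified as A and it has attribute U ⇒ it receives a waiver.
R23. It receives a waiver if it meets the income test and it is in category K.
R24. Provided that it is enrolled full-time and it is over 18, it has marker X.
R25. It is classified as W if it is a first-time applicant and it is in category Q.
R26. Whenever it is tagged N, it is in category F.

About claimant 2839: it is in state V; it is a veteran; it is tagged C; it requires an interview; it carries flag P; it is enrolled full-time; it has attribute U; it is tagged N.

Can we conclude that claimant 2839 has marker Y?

No

Forward chaining from the given facts derives: is in category Q, is denied, has attribute J, is approved, has dependents, is in category F, has marker X, is eligible for tier B, is a first-time applicant, meets the income test, is classified as W.
Rules concluding "it has marker Y": R16 needs "it receives a waiver"; R21 needs "it is eligible for tier A" — none of these are established.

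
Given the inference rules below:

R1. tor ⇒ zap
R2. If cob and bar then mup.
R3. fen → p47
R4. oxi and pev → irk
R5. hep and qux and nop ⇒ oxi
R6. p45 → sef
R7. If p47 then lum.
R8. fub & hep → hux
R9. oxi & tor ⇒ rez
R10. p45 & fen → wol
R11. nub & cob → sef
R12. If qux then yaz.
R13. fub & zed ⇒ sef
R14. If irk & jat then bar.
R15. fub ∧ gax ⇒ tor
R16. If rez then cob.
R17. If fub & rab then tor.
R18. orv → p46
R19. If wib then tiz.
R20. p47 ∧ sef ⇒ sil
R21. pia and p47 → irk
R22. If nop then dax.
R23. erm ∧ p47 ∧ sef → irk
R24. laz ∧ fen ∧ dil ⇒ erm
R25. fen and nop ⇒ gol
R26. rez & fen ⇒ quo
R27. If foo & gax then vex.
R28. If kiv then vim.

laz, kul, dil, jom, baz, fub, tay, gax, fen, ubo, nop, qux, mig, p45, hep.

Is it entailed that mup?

No

Forward chaining from the given facts derives: p47, oxi, sef, lum, hux, wol, yaz, tor, sil, dax, erm, gol, zap, rez, cob, irk, quo.
The only rule concluding mup is R2, which needs bar; that is never established.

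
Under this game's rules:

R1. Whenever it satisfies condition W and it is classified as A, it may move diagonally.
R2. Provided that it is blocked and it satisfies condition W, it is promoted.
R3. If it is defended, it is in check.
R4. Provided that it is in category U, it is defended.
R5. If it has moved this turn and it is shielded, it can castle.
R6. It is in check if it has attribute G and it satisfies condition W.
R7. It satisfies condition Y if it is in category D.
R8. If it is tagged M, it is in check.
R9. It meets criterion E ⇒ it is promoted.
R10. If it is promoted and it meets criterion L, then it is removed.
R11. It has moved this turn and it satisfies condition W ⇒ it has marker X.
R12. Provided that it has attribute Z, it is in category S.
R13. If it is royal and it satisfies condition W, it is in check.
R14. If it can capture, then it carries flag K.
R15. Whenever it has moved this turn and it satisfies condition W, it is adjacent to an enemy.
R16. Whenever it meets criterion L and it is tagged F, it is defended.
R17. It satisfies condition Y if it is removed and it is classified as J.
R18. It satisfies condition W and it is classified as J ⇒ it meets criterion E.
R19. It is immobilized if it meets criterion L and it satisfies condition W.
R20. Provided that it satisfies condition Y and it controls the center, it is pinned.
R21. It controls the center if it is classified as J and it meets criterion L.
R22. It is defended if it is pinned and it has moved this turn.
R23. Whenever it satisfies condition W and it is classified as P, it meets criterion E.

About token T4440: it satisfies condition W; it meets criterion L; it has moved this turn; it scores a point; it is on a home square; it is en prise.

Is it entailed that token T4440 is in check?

Forward chaining from the given facts derives: has marker X, is adjacent to an enemy, is immobilized.
Rules concluding "it is in check": R3 needs "it is defended"; R6 needs "it has attribute G"; R8 needs "it is tagged M"; R13 needs "it is royal" — none of these are established.

No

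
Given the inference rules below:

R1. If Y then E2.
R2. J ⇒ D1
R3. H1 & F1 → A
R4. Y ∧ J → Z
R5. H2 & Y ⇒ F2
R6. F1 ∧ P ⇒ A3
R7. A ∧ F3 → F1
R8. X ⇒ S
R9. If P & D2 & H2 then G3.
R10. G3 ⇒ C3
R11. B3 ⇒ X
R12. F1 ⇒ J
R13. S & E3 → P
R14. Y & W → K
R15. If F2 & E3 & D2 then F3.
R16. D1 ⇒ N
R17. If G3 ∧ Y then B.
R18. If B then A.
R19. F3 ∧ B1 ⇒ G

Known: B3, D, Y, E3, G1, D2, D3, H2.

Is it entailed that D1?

F2  (by R5: H2, Y)
X  (by R11: B3)
F3  (by R15: F2, E3, D2)
S  (by R8: X)
P  (by R13: S, E3)
G3  (by R9: P, D2, H2)
B  (by R17: G3, Y)
A  (by R18: B)
F1  (by R7: A, F3)
J  (by R12: F1)
D1  (by R2: J)

Yes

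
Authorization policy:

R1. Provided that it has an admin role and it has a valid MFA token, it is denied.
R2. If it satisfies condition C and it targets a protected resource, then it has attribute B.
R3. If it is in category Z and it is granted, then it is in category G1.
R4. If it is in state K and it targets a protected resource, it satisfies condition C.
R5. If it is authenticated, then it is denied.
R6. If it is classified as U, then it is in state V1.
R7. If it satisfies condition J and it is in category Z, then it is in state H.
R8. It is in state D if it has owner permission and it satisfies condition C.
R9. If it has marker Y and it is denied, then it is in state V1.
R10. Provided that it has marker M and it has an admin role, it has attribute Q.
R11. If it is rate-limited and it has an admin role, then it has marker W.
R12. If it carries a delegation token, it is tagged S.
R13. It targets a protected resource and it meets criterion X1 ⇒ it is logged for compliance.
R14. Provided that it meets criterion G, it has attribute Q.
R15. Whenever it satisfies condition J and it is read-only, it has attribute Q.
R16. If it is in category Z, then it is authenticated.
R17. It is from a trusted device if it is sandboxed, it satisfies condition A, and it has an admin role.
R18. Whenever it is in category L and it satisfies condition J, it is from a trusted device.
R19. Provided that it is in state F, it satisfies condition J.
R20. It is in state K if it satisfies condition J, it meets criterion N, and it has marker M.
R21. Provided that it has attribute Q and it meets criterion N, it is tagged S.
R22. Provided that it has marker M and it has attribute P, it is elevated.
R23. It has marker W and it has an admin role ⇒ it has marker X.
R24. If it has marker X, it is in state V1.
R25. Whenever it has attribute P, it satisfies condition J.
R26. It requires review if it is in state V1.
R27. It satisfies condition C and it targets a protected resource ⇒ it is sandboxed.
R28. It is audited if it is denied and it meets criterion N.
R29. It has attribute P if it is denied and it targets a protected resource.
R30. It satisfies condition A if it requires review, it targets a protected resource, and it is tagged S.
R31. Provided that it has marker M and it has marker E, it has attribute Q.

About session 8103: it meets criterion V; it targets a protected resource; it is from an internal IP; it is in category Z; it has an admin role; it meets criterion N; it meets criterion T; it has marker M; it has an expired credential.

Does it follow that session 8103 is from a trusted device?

Forward chaining from the given facts derives: has attribute Q, is authenticated, is tagged S, is denied, is audited, has attribute P, is elevated, satisfies condition J, is in state H, is in state K, satisfies condition C, is sandboxed, has attribute B.
Rules concluding "it is from a trusted device": R17 needs "it satisfies condition A"; R18 needs "it is in category L" — none of these are established.

No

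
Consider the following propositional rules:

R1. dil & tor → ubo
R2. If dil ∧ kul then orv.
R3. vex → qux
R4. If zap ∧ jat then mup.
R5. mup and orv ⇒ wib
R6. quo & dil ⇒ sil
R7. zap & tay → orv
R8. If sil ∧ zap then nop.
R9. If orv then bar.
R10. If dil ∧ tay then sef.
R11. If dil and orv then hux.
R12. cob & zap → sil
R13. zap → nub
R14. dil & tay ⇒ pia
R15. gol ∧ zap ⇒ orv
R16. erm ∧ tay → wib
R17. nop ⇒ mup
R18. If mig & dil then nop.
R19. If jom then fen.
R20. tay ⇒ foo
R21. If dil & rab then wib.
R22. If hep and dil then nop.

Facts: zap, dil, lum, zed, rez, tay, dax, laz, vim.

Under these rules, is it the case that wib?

Forward chaining from the given facts derives: orv, bar, sef, hux, nub, pia, foo.
Rules concluding wib: R5 needs mup; R16 needs erm; R21 needs rab — none of these are established.

No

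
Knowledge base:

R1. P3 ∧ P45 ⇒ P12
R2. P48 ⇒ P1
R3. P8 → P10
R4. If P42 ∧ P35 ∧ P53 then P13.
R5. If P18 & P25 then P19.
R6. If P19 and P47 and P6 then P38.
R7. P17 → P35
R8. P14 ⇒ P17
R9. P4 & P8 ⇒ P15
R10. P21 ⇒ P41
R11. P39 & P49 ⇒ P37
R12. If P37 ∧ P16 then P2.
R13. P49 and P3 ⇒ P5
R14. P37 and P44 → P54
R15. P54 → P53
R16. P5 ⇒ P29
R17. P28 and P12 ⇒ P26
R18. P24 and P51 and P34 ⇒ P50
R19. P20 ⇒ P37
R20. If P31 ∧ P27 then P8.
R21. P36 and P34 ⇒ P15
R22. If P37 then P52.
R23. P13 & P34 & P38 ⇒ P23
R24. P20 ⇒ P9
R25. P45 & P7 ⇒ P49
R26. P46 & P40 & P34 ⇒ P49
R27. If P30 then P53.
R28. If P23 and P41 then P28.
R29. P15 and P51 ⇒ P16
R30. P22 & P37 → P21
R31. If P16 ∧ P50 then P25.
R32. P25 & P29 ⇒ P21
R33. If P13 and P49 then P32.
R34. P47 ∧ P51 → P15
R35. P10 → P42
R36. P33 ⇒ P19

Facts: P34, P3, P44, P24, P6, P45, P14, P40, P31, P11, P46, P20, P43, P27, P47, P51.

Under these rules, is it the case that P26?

No

Forward chaining from the given facts derives: P12, P17, P50, P37, P8, P52, P9, P49, P15, P10, P35, P5, P54, P53, P29, P16, P25, P21, P42, P13, P41, P2, P32.
The only rule concluding P26 is R17, which needs P28; that is never established.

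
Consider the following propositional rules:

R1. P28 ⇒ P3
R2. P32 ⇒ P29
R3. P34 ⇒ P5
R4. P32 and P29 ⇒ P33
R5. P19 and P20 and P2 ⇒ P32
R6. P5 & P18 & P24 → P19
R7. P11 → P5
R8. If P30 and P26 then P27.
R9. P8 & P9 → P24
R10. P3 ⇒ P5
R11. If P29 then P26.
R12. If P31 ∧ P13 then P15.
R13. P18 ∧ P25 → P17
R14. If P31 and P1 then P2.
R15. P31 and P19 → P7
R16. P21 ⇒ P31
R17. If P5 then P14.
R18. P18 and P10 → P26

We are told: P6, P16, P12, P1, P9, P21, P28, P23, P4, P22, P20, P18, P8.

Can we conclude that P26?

Yes

P3  (by R1: P28)
P24  (by R9: P8, P9)
P5  (by R10: P3)
P31  (by R16: P21)
P19  (by R6: P5, P18, P24)
P2  (by R14: P31, P1)
P32  (by R5: P19, P20, P2)
P29  (by R2: P32)
P26  (by R11: P29)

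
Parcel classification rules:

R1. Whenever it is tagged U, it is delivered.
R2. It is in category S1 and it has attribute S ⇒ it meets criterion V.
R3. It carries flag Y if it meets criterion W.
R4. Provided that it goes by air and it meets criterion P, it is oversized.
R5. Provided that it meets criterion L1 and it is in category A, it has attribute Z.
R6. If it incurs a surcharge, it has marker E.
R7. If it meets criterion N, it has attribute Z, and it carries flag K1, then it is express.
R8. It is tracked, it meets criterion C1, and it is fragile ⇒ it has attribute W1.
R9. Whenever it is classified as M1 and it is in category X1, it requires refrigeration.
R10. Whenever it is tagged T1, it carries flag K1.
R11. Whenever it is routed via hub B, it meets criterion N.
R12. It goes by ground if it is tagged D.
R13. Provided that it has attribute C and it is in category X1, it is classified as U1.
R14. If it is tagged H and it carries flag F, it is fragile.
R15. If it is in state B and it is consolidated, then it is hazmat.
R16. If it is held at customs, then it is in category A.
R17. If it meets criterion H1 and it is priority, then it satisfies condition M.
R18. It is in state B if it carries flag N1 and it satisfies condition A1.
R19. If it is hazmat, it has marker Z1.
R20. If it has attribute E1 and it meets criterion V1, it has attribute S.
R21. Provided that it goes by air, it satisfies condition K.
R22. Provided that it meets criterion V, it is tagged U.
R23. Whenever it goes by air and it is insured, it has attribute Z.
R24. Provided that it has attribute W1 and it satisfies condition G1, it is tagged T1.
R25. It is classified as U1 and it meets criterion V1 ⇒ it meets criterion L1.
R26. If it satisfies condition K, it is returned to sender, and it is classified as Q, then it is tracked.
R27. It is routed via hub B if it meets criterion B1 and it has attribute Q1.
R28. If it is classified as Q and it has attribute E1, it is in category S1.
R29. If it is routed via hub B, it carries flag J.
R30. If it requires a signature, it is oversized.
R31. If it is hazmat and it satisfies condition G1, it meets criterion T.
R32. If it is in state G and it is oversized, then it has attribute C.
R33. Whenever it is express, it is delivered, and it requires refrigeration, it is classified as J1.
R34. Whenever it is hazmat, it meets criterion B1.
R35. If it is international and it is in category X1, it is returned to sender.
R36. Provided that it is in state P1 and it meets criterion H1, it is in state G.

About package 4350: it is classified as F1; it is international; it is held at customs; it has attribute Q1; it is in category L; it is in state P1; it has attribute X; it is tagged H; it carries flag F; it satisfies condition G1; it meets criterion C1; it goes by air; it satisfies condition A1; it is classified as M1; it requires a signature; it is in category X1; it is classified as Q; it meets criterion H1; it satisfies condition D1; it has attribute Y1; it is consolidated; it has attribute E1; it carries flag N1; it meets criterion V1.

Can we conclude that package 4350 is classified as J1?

By R9 (it is classified as M1, it is in category X1): it requires refrigeration.
By R14 (it is tagged H, it carries flag F): it is fragile.
By R16 (it is held at customs): it is in category A.
By R18 (it carries flag N1, it satisfies condition A1): it is in state B.
By R20 (it has attribute E1, it meets criterion V1): it has attribute S.
By R21 (it goes by air): it satisfies condition K.
By R28 (it is classified as Q, it has attribute E1): it is in category S1.
By R30 (it requires a signature): it is oversized.
By R35 (it is international, it is in category X1): it is returned to sender.
By R36 (it is in state P1, it meets criterion H1): it is in state G.
By R2 (it is in category S1, it has attribute S): it meets criterion V.
By R15 (it is in state B, it is consolidated): it is hazmat.
By R22 (it meets criterion V): it is tagged U.
By R26 (it satisfies condition K, it is returned to sender, it is classified as Q): it is tracked.
By R32 (it is in state G, it is oversized): it has attribute C.
By R34 (it is hazmat): it meets criterion B1.
By R1 (it is tagged U): it is delivered.
By R8 (it is tracked, it meets criterion C1, it is fragile): it has attribute W1.
By R13 (it has attribute C, it is in category X1): it is classified as U1.
By R24 (it has attribute W1, it satisfies condition G1): it is tagged T1.
By R25 (it is classified as U1, it meets criterion V1): it meets criterion L1.
By R27 (it meets criterion B1, it has attribute Q1): it is routed via hub B.
By R5 (it meets criterion L1, it is in category A): it has attribute Z.
By R10 (it is tagged T1): it carries flag K1.
By R11 (it is routed via hub B): it meets criterion N.
By R7 (it meets criterion N, it has attribute Z, it carries flag K1): it is express.
By R33 (it is express, it is delivered, it requires refrigeration): it is classified as J1.

Yes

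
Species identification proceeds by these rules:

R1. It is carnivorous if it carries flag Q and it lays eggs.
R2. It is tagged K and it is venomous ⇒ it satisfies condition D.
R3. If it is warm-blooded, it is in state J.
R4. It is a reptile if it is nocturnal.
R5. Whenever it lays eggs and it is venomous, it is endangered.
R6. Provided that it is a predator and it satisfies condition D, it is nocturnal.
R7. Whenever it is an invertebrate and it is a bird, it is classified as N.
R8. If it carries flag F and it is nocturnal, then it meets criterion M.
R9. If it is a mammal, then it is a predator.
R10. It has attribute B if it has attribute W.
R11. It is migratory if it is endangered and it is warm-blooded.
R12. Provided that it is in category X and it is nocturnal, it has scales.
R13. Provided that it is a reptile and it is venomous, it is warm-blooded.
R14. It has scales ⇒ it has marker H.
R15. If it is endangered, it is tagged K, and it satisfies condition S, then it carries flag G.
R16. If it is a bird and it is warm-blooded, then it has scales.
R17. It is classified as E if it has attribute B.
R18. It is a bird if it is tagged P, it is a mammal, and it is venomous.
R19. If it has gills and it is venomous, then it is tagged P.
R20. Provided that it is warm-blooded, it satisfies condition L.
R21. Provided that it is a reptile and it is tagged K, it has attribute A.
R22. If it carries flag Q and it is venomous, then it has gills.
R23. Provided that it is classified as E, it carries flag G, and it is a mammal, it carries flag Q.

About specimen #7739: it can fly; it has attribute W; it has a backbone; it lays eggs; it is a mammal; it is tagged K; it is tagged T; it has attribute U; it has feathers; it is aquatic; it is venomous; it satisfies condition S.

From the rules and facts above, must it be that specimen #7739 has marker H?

Yes

By R2 (it is tagged K, it is venomous): it satisfies condition D.
By R5 (it lays eggs, it is venomous): it is endangered.
By R9 (it is a mammal): it is a predator.
By R10 (it has attribute W): it has attribute B.
By R15 (it is endangered, it is tagged K, it satisfies condition S): it carries flag G.
By R17 (it has attribute B): it is classified as E.
By R23 (it is classified as E, it carries flag G, it is a mammal): it carries flag Q.
By R6 (it is a predator, it satisfies condition D): it is nocturnal.
By R22 (it carries flag Q, it is venomous): it has gills.
By R4 (it is nocturnal): it is a reptile.
By R13 (it is a reptile, it is venomous): it is warm-blooded.
By R19 (it has gills, it is venomous): it is tagged P.
By R18 (it is tagged P, it is a mammal, it is venomous): it is a bird.
By R16 (it is a bird, it is warm-blooded): it has scales.
By R14 (it has scales): it has marker H.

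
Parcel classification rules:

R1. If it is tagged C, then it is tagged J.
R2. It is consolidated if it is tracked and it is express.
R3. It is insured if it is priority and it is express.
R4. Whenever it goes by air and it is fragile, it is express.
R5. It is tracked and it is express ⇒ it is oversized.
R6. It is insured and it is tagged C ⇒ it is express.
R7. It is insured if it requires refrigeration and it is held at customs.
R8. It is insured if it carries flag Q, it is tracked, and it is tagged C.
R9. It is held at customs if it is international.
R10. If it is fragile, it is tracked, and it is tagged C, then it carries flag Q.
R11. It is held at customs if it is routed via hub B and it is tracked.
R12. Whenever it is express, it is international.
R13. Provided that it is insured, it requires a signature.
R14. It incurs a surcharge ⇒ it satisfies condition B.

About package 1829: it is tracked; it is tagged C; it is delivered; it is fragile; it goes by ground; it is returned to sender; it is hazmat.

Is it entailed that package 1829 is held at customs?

Yes

By R10 (it is fragile, it is tracked, it is tagged C): it carries flag Q.
By R8 (it carries flag Q, it is tracked, it is tagged C): it is insured.
By R6 (it is insured, it is tagged C): it is express.
By R12 (it is express): it is international.
By R9 (it is international): it is held at customs.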